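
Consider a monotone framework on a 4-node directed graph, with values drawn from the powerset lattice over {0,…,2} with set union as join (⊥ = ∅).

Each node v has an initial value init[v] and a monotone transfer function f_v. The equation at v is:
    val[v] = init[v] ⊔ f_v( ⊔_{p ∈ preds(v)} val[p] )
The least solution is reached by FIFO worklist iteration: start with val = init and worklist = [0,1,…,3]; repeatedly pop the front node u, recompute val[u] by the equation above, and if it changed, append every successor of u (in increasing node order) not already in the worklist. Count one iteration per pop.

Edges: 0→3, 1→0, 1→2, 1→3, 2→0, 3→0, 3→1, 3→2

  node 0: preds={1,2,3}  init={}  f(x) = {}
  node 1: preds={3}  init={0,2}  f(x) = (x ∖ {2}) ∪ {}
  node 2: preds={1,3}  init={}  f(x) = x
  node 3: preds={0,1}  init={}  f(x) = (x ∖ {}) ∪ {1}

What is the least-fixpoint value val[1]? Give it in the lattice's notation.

Worklist (9 pops):
  #1 pop 0: in={0,2} → {} (no change)
  #2 pop 1: in={} → {0,2} (no change)
  #3 pop 2: in={0,2} → {0,2} (was {}); enqueue [0]
  #4 pop 3: in={0,2} → {0,1,2} (was {}); enqueue [1,2]
  #5 pop 0: in={0,1,2} → {} (no change)
  #6 pop 1: in={0,1,2} → {0,1,2} (was {0,2}); enqueue [0,3]
  #7 pop 2: in={0,1,2} → {0,1,2} (was {0,2}); enqueue []
  #8 pop 0: in={0,1,2} → {} (no change)
  #9 pop 3: in={0,1,2} → {0,1,2} (no change)

Fixpoint:
  val[0] = {}
  val[1] = {0,1,2}
  val[2] = {0,1,2}
  val[3] = {0,1,2}

{0,1,2}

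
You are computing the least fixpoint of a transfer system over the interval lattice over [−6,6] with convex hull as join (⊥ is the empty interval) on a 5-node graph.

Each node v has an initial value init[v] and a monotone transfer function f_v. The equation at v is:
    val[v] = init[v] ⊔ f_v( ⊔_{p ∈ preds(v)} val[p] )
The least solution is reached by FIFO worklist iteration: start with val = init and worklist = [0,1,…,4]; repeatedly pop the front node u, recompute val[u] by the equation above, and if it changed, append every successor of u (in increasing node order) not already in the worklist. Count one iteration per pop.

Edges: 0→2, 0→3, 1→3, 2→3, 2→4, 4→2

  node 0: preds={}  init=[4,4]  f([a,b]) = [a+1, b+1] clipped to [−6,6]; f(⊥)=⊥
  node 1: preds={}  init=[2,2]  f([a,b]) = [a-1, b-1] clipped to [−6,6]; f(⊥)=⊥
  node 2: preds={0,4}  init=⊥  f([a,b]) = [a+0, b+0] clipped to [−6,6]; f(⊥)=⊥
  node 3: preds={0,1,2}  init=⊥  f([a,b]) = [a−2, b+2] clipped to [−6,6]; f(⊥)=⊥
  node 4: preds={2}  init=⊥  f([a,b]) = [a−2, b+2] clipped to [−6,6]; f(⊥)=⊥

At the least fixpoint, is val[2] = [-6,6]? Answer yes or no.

Iteration log — 20 steps:
  step 1. node 0  ⊔preds=⊥  new=[4,4]  stable
  step 2. node 1  ⊔preds=⊥  new=[2,2]  stable
  step 3. node 2  ⊔preds=[4,4]  new=[4,4]  old=⊥  +wl: 
  step 4. node 3  ⊔preds=[2,4]  new=[0,6]  old=⊥  +wl: 
  step 5. node 4  ⊔preds=[4,4]  new=[2,6]  old=⊥  +wl: 2
  step 6. node 2  ⊔preds=[2,6]  new=[2,6]  old=[4,4]  +wl: 3,4
  step 7. node 3  ⊔preds=[2,6]  new=[0,6]  stable
  step 8. node 4  ⊔preds=[2,6]  new=[0,6]  old=[2,6]  +wl: 2
  step 9. node 2  ⊔preds=[0,6]  new=[0,6]  old=[2,6]  +wl: 3,4
  step 10. node 3  ⊔preds=[0,6]  new=[-2,6]  old=[0,6]  +wl: 
  step 11. node 4  ⊔preds=[0,6]  new=[-2,6]  old=[0,6]  +wl: 2
  step 12. node 2  ⊔preds=[-2,6]  new=[-2,6]  old=[0,6]  +wl: 3,4
  step 13. node 3  ⊔preds=[-2,6]  new=[-4,6]  old=[-2,6]  +wl: 
  step 14. node 4  ⊔preds=[-2,6]  new=[-4,6]  old=[-2,6]  +wl: 2
  step 15. node 2  ⊔preds=[-4,6]  new=[-4,6]  old=[-2,6]  +wl: 3,4
  step 16. node 3  ⊔preds=[-4,6]  new=[-6,6]  old=[-4,6]  +wl: 
  step 17. node 4  ⊔preds=[-4,6]  new=[-6,6]  old=[-4,6]  +wl: 2
  step 18. node 2  ⊔preds=[-6,6]  new=[-6,6]  old=[-4,6]  +wl: 3,4
  step 19. node 3  ⊔preds=[-6,6]  new=[-6,6]  stable
  step 20. node 4  ⊔preds=[-6,6]  new=[-6,6]  stable

Least fixpoint reached:
  node 0: [4,4]
  node 1: [2,2]
  node 2: [-6,6]
  node 3: [-6,6]
  node 4: [-6,6]

yes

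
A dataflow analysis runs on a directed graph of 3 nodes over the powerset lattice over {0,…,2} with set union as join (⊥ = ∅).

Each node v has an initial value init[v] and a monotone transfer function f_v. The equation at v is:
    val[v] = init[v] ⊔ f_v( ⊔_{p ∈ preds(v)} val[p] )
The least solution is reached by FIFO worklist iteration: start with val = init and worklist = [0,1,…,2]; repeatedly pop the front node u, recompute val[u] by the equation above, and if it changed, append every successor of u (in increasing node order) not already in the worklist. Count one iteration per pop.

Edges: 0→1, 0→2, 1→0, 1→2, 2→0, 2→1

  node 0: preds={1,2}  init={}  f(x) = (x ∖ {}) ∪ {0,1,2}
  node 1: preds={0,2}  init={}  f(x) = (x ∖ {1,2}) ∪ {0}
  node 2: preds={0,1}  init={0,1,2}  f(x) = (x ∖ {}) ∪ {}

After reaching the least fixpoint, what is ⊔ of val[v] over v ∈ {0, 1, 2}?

{0,1,2}

Trace (4 dequeues):
  [1] u=0 | in {0,1,2} | out {0,1,2} | prev {} | push {}
  [2] u=1 | in {0,1,2} | out {0} | prev {} | push {0}
  [3] u=2 | in {0,1,2} | out {0,1,2} | ==
  [4] u=0 | in {0,1,2} | out {0,1,2} | ==

Converged values:
  [0] {0,1,2}
  [1] {0}
  [2] {0,1,2}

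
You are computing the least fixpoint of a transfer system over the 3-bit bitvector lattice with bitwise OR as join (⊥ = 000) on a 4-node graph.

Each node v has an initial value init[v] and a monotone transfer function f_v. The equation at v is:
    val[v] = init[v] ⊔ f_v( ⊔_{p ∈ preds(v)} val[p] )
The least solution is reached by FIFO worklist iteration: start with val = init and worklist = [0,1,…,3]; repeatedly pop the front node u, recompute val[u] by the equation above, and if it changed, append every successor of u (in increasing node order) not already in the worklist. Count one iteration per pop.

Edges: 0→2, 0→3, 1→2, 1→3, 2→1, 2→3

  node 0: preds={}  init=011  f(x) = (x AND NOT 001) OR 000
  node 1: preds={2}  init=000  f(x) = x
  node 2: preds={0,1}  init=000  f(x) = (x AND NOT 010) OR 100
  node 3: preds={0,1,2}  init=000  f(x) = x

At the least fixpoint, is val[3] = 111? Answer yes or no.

yes

Iteration log — 7 steps:
  step 1. node 0  ⊔preds=000  new=011  stable
  step 2. node 1  ⊔preds=000  new=000  stable
  step 3. node 2  ⊔preds=011  new=101  old=000  +wl: 1
  step 4. node 3  ⊔preds=111  new=111  old=000  +wl: 
  step 5. node 1  ⊔preds=101  new=101  old=000  +wl: 2,3
  step 6. node 2  ⊔preds=111  new=101  stable
  step 7. node 3  ⊔preds=111  new=111  stable

Least fixpoint reached:
  node 0: 011
  node 1: 101
  node 2: 101
  node 3: 111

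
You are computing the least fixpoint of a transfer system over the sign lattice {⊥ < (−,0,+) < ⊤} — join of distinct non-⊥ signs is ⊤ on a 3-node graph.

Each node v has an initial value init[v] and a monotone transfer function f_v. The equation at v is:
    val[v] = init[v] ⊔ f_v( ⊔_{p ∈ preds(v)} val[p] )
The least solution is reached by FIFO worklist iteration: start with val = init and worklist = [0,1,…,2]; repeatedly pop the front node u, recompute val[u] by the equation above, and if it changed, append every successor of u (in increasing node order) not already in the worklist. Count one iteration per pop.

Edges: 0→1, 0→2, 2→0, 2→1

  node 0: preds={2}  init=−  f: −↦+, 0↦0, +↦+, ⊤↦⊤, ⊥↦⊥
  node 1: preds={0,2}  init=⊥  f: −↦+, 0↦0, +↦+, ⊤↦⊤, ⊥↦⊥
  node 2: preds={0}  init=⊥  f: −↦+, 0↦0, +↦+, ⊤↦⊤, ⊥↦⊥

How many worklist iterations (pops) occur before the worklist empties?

Trace (8 dequeues):
  [1] u=0 | in ⊥ | out − | ==
  [2] u=1 | in − | out + | prev ⊥ | push {}
  [3] u=2 | in − | out + | prev ⊥ | push {0,1}
  [4] u=0 | in + | out ⊤ | prev − | push {2}
  [5] u=1 | in ⊤ | out ⊤ | prev + | push {}
  [6] u=2 | in ⊤ | out ⊤ | prev + | push {0,1}
  [7] u=0 | in ⊤ | out ⊤ | ==
  [8] u=1 | in ⊤ | out ⊤ | ==

Converged values:
  [0] ⊤
  [1] ⊤
  [2] ⊤

8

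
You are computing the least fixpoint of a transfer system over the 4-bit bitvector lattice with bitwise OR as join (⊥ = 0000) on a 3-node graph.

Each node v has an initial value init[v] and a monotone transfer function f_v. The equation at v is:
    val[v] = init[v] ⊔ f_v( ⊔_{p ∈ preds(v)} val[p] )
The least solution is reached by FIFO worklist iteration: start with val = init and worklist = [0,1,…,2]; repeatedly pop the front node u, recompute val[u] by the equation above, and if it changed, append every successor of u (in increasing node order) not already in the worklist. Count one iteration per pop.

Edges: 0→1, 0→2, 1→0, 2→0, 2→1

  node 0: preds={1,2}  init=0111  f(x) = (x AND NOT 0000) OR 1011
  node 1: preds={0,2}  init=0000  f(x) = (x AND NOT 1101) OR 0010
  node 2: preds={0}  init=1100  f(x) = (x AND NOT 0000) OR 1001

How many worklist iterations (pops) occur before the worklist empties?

5

Worklist (5 pops):
  #1 pop 0: in=1100 → 1111 (was 0111); enqueue []
  #2 pop 1: in=1111 → 0010 (was 0000); enqueue [0]
  #3 pop 2: in=1111 → 1111 (was 1100); enqueue [1]
  #4 pop 0: in=1111 → 1111 (no change)
  #5 pop 1: in=1111 → 0010 (no change)

Fixpoint:
  val[0] = 1111
  val[1] = 0010
  val[2] = 1111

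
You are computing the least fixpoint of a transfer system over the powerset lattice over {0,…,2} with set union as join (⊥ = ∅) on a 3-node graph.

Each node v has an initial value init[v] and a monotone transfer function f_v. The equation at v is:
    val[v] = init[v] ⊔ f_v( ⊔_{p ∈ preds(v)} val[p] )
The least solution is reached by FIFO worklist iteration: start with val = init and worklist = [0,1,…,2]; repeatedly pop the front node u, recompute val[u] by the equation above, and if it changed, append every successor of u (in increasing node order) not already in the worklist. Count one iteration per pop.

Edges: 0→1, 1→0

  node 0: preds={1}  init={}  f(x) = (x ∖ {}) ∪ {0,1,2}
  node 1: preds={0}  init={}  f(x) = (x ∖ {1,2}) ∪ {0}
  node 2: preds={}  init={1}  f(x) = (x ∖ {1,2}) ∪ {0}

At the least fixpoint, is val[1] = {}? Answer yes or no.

Iteration log — 4 steps:
  step 1. node 0  ⊔preds={}  new={0,1,2}  old={}  +wl: 
  step 2. node 1  ⊔preds={0,1,2}  new={0}  old={}  +wl: 0
  step 3. node 2  ⊔preds={}  new={0,1}  old={1}  +wl: 
  step 4. node 0  ⊔preds={0}  new={0,1,2}  stable

Least fixpoint reached:
  node 0: {0,1,2}
  node 1: {0}
  node 2: {0,1}

no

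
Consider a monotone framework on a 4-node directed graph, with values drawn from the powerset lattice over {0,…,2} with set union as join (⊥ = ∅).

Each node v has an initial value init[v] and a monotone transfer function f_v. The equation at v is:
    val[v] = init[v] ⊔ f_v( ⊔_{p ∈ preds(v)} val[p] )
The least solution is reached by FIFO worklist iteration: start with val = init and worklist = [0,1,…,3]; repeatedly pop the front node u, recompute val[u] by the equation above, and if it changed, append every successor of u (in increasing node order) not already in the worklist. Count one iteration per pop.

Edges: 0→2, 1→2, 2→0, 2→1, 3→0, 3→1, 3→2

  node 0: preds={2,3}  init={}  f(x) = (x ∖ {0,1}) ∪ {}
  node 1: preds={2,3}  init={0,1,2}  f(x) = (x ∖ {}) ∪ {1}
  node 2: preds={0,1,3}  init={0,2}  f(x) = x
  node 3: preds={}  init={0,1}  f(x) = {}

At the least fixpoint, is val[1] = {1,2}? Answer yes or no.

Iteration log — 6 steps:
  step 1. node 0  ⊔preds={0,1,2}  new={2}  old={}  +wl: 
  step 2. node 1  ⊔preds={0,1,2}  new={0,1,2}  stable
  step 3. node 2  ⊔preds={0,1,2}  new={0,1,2}  old={0,2}  +wl: 0,1
  step 4. node 3  ⊔preds={}  new={0,1}  stable
  step 5. node 0  ⊔preds={0,1,2}  new={2}  stable
  step 6. node 1  ⊔preds={0,1,2}  new={0,1,2}  stable

Least fixpoint reached:
  node 0: {2}
  node 1: {0,1,2}
  node 2: {0,1,2}
  node 3: {0,1}

no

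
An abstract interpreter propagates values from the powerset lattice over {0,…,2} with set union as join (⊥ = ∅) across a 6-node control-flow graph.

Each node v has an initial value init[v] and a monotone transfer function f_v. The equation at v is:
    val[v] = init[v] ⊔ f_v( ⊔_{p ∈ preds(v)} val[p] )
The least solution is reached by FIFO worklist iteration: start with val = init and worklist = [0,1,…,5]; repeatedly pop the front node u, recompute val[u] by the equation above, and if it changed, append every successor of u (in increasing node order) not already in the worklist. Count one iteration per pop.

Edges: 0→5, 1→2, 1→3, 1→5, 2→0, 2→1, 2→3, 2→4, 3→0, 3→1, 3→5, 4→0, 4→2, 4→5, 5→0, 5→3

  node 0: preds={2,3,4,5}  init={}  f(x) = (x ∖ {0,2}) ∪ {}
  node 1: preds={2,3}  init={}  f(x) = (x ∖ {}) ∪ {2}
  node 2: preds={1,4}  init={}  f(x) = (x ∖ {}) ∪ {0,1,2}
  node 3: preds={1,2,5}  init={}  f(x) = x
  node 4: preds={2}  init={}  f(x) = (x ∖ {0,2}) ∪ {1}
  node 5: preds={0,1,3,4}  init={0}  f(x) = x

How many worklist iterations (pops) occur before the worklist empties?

Iteration log — 11 steps:
  step 1. node 0  ⊔preds={0}  new={}  stable
  step 2. node 1  ⊔preds={}  new={2}  old={}  +wl: 
  step 3. node 2  ⊔preds={2}  new={0,1,2}  old={}  +wl: 0,1
  step 4. node 3  ⊔preds={0,1,2}  new={0,1,2}  old={}  +wl: 
  step 5. node 4  ⊔preds={0,1,2}  new={1}  old={}  +wl: 2
  step 6. node 5  ⊔preds={0,1,2}  new={0,1,2}  old={0}  +wl: 3
  step 7. node 0  ⊔preds={0,1,2}  new={1}  old={}  +wl: 5
  step 8. node 1  ⊔preds={0,1,2}  new={0,1,2}  old={2}  +wl: 
  step 9. node 2  ⊔preds={0,1,2}  new={0,1,2}  stable
  step 10. node 3  ⊔preds={0,1,2}  new={0,1,2}  stable
  step 11. node 5  ⊔preds={0,1,2}  new={0,1,2}  stable

Least fixpoint reached:
  node 0: {1}
  node 1: {0,1,2}
  node 2: {0,1,2}
  node 3: {0,1,2}
  node 4: {1}
  node 5: {0,1,2}

11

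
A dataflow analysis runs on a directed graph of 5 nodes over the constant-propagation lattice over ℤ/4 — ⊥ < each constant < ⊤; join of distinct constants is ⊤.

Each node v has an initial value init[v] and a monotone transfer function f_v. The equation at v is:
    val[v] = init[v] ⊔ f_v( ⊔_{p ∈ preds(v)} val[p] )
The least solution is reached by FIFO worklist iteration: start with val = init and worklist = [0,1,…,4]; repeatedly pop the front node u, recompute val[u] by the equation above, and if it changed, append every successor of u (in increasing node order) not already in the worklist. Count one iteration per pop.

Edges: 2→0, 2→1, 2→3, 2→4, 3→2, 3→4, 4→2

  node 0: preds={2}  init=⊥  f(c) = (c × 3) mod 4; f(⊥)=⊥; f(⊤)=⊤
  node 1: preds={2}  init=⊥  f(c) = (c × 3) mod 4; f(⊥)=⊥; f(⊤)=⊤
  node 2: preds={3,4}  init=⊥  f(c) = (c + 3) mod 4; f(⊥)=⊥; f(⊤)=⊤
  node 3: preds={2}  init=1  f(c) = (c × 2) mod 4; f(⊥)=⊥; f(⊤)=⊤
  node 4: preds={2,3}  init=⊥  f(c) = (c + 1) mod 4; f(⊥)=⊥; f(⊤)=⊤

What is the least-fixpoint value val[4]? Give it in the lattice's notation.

Iteration log — 12 steps:
  step 1. node 0  ⊔preds=⊥  new=⊥  stable
  step 2. node 1  ⊔preds=⊥  new=⊥  stable
  step 3. node 2  ⊔preds=1  new=0  old=⊥  +wl: 0,1
  step 4. node 3  ⊔preds=0  new=⊤  old=1  +wl: 2
  step 5. node 4  ⊔preds=⊤  new=⊤  old=⊥  +wl: 
  step 6. node 0  ⊔preds=0  new=0  old=⊥  +wl: 
  step 7. node 1  ⊔preds=0  new=0  old=⊥  +wl: 
  step 8. node 2  ⊔preds=⊤  new=⊤  old=0  +wl: 0,1,3,4
  step 9. node 0  ⊔preds=⊤  new=⊤  old=0  +wl: 
  step 10. node 1  ⊔preds=⊤  new=⊤  old=0  +wl: 
  step 11. node 3  ⊔preds=⊤  new=⊤  stable
  step 12. node 4  ⊔preds=⊤  new=⊤  stable

Least fixpoint reached:
  node 0: ⊤
  node 1: ⊤
  node 2: ⊤
  node 3: ⊤
  node 4: ⊤

⊤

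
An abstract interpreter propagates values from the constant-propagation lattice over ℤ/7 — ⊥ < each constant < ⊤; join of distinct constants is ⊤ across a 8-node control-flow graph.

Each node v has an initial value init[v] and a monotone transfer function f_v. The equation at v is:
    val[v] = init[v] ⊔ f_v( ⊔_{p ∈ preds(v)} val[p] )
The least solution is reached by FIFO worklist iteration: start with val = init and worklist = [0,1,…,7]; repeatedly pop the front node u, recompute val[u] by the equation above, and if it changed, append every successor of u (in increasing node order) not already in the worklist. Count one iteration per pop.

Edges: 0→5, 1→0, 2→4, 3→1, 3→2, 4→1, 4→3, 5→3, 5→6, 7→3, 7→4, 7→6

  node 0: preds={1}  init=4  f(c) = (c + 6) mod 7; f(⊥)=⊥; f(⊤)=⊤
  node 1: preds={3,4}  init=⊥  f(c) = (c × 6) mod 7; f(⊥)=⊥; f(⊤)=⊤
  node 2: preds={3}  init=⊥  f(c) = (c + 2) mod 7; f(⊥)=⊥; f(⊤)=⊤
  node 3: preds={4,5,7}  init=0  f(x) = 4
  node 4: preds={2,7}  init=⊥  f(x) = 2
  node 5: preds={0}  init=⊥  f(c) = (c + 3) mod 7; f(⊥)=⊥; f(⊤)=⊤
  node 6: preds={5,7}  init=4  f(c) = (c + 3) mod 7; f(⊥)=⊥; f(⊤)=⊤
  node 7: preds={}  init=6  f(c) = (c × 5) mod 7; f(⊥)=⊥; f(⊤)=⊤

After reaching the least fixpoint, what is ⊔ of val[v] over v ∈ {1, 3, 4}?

Worklist (17 pops):
  #1 pop 0: in=⊥ → 4 (no change)
  #2 pop 1: in=0 → 0 (was ⊥); enqueue [0]
  #3 pop 2: in=0 → 2 (was ⊥); enqueue []
  #4 pop 3: in=6 → ⊤ (was 0); enqueue [1,2]
  #5 pop 4: in=⊤ → 2 (was ⊥); enqueue [3]
  #6 pop 5: in=4 → 0 (was ⊥); enqueue []
  #7 pop 6: in=⊤ → ⊤ (was 4); enqueue []
  #8 pop 7: in=⊥ → 6 (no change)
  #9 pop 0: in=0 → ⊤ (was 4); enqueue [5]
  #10 pop 1: in=⊤ → ⊤ (was 0); enqueue [0]
  #11 pop 2: in=⊤ → ⊤ (was 2); enqueue [4]
  #12 pop 3: in=⊤ → ⊤ (no change)
  #13 pop 5: in=⊤ → ⊤ (was 0); enqueue [3,6]
  #14 pop 0: in=⊤ → ⊤ (no change)
  #15 pop 4: in=⊤ → 2 (no change)
  #16 pop 3: in=⊤ → ⊤ (no change)
  #17 pop 6: in=⊤ → ⊤ (no change)

Fixpoint:
  val[0] = ⊤
  val[1] = ⊤
  val[2] = ⊤
  val[3] = ⊤
  val[4] = 2
  val[5] = ⊤
  val[6] = ⊤
  val[7] = 6

⊤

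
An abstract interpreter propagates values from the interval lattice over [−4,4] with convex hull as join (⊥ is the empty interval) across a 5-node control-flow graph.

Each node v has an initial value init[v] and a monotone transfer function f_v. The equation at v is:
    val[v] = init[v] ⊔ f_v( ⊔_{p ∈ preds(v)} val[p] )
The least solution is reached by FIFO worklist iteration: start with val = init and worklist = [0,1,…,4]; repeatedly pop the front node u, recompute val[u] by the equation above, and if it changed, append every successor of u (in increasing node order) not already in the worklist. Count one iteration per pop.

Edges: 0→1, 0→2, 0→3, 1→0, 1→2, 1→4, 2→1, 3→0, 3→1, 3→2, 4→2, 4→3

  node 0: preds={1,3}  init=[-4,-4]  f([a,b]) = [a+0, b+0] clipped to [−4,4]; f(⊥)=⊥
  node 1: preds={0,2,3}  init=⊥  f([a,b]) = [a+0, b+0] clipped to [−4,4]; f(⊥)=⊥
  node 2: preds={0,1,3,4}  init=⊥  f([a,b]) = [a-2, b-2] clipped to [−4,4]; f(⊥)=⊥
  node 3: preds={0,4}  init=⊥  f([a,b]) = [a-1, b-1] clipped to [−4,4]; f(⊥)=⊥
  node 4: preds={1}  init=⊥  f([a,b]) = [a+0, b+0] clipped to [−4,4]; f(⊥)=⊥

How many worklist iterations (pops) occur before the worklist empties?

9

Iteration log — 9 steps:
  step 1. node 0  ⊔preds=⊥  new=[-4,-4]  stable
  step 2. node 1  ⊔preds=[-4,-4]  new=[-4,-4]  old=⊥  +wl: 0
  step 3. node 2  ⊔preds=[-4,-4]  new=[-4,-4]  old=⊥  +wl: 1
  step 4. node 3  ⊔preds=[-4,-4]  new=[-4,-4]  old=⊥  +wl: 2
  step 5. node 4  ⊔preds=[-4,-4]  new=[-4,-4]  old=⊥  +wl: 3
  step 6. node 0  ⊔preds=[-4,-4]  new=[-4,-4]  stable
  step 7. node 1  ⊔preds=[-4,-4]  new=[-4,-4]  stable
  step 8. node 2  ⊔preds=[-4,-4]  new=[-4,-4]  stable
  step 9. node 3  ⊔preds=[-4,-4]  new=[-4,-4]  stable

Least fixpoint reached:
  node 0: [-4,-4]
  node 1: [-4,-4]
  node 2: [-4,-4]
  node 3: [-4,-4]
  node 4: [-4,-4]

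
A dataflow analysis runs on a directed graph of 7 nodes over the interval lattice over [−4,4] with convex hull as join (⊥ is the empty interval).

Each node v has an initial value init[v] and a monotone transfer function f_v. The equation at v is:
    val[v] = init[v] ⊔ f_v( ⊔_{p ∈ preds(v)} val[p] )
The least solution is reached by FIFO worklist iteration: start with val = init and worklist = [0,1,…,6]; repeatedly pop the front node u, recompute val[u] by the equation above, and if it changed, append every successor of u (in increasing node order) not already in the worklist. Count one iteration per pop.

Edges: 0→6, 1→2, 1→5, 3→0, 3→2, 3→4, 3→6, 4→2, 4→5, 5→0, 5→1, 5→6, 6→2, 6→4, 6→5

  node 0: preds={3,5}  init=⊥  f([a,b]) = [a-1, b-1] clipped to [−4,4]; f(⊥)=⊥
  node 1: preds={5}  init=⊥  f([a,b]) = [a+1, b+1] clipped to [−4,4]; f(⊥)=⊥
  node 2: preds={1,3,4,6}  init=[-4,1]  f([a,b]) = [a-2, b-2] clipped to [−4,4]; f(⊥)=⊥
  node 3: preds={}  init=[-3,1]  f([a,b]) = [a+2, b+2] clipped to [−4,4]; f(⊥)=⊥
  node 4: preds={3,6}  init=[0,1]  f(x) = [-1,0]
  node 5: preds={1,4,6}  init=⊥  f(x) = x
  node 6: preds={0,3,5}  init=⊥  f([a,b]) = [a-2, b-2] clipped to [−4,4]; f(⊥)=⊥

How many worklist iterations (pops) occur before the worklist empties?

Iteration log — 31 steps:
  step 1. node 0  ⊔preds=[-3,1]  new=[-4,0]  old=⊥  +wl: 
  step 2. node 1  ⊔preds=⊥  new=⊥  stable
  step 3. node 2  ⊔preds=[-3,1]  new=[-4,1]  stable
  step 4. node 3  ⊔preds=⊥  new=[-3,1]  stable
  step 5. node 4  ⊔preds=[-3,1]  new=[-1,1]  old=[0,1]  +wl: 2
  step 6. node 5  ⊔preds=[-1,1]  new=[-1,1]  old=⊥  +wl: 0,1
  step 7. node 6  ⊔preds=[-4,1]  new=[-4,-1]  old=⊥  +wl: 4,5
  step 8. node 2  ⊔preds=[-4,1]  new=[-4,1]  stable
  step 9. node 0  ⊔preds=[-3,1]  new=[-4,0]  stable
  step 10. node 1  ⊔preds=[-1,1]  new=[0,2]  old=⊥  +wl: 2
  step 11. node 4  ⊔preds=[-4,1]  new=[-1,1]  stable
  step 12. node 5  ⊔preds=[-4,2]  new=[-4,2]  old=[-1,1]  +wl: 0,1,6
  step 13. node 2  ⊔preds=[-4,2]  new=[-4,1]  stable
  step 14. node 0  ⊔preds=[-4,2]  new=[-4,1]  old=[-4,0]  +wl: 
  step 15. node 1  ⊔preds=[-4,2]  new=[-3,3]  old=[0,2]  +wl: 2,5
  step 16. node 6  ⊔preds=[-4,2]  new=[-4,0]  old=[-4,-1]  +wl: 4
  step 17. node 2  ⊔preds=[-4,3]  new=[-4,1]  stable
  step 18. node 5  ⊔preds=[-4,3]  new=[-4,3]  old=[-4,2]  +wl: 0,1,6
  step 19. node 4  ⊔preds=[-4,1]  new=[-1,1]  stable
  step 20. node 0  ⊔preds=[-4,3]  new=[-4,2]  old=[-4,1]  +wl: 
  step 21. node 1  ⊔preds=[-4,3]  new=[-3,4]  old=[-3,3]  +wl: 2,5
  step 22. node 6  ⊔preds=[-4,3]  new=[-4,1]  old=[-4,0]  +wl: 4
  step 23. node 2  ⊔preds=[-4,4]  new=[-4,2]  old=[-4,1]  +wl: 
  step 24. node 5  ⊔preds=[-4,4]  new=[-4,4]  old=[-4,3]  +wl: 0,1,6
  step 25. node 4  ⊔preds=[-4,1]  new=[-1,1]  stable
  step 26. node 0  ⊔preds=[-4,4]  new=[-4,3]  old=[-4,2]  +wl: 
  step 27. node 1  ⊔preds=[-4,4]  new=[-3,4]  stable
  step 28. node 6  ⊔preds=[-4,4]  new=[-4,2]  old=[-4,1]  +wl: 2,4,5
  step 29. node 2  ⊔preds=[-4,4]  new=[-4,2]  stable
  step 30. node 4  ⊔preds=[-4,2]  new=[-1,1]  stable
  step 31. node 5  ⊔preds=[-4,4]  new=[-4,4]  stable

Least fixpoint reached:
  node 0: [-4,3]
  node 1: [-3,4]
  node 2: [-4,2]
  node 3: [-3,1]
  node 4: [-1,1]
  node 5: [-4,4]
  node 6: [-4,2]

31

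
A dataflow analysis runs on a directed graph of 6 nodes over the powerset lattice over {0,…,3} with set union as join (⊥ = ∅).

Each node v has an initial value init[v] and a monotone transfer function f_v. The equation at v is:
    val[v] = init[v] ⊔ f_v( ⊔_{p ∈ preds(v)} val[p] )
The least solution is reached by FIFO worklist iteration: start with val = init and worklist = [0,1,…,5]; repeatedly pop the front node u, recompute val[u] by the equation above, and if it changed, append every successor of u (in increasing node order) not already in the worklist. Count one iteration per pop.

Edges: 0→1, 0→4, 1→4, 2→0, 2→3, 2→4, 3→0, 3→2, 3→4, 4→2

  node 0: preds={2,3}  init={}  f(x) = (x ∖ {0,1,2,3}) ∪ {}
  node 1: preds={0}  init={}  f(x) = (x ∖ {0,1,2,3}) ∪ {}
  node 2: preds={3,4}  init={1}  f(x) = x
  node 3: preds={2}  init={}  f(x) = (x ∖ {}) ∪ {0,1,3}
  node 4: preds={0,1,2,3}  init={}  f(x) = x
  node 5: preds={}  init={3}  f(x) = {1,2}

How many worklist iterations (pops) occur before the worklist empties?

11

Iteration log — 11 steps:
  step 1. node 0  ⊔preds={1}  new={}  stable
  step 2. node 1  ⊔preds={}  new={}  stable
  step 3. node 2  ⊔preds={}  new={1}  stable
  step 4. node 3  ⊔preds={1}  new={0,1,3}  old={}  +wl: 0,2
  step 5. node 4  ⊔preds={0,1,3}  new={0,1,3}  old={}  +wl: 
  step 6. node 5  ⊔preds={}  new={1,2,3}  old={3}  +wl: 
  step 7. node 0  ⊔preds={0,1,3}  new={}  stable
  step 8. node 2  ⊔preds={0,1,3}  new={0,1,3}  old={1}  +wl: 0,3,4
  step 9. node 0  ⊔preds={0,1,3}  new={}  stable
  step 10. node 3  ⊔preds={0,1,3}  new={0,1,3}  stable
  step 11. node 4  ⊔preds={0,1,3}  new={0,1,3}  stable

Least fixpoint reached:
  node 0: {}
  node 1: {}
  node 2: {0,1,3}
  node 3: {0,1,3}
  node 4: {0,1,3}
  node 5: {1,2,3}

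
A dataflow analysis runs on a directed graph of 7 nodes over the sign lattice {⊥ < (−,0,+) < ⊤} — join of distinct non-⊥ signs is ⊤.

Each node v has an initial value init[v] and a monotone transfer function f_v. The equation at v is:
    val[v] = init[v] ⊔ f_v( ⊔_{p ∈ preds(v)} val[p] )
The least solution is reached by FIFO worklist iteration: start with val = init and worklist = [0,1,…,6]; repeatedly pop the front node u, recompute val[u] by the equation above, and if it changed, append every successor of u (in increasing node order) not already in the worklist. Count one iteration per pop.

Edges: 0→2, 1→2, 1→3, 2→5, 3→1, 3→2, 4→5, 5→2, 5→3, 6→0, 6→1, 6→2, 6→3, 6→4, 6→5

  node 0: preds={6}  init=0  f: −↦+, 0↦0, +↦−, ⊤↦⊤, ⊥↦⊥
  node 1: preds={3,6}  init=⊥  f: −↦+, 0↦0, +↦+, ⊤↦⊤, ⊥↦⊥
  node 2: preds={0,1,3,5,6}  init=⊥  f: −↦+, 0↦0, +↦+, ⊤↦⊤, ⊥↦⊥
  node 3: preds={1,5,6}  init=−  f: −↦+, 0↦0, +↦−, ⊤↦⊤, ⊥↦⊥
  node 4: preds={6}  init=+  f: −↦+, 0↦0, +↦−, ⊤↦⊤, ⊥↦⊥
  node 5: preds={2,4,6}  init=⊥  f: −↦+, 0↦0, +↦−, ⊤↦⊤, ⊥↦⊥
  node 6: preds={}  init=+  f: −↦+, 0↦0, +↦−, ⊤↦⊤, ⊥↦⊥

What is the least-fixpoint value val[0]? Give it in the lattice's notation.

⊤

Iteration log — 10 steps:
  step 1. node 0  ⊔preds=+  new=⊤  old=0  +wl: 
  step 2. node 1  ⊔preds=⊤  new=⊤  old=⊥  +wl: 
  step 3. node 2  ⊔preds=⊤  new=⊤  old=⊥  +wl: 
  step 4. node 3  ⊔preds=⊤  new=⊤  old=−  +wl: 1,2
  step 5. node 4  ⊔preds=+  new=⊤  old=+  +wl: 
  step 6. node 5  ⊔preds=⊤  new=⊤  old=⊥  +wl: 3
  step 7. node 6  ⊔preds=⊥  new=+  stable
  step 8. node 1  ⊔preds=⊤  new=⊤  stable
  step 9. node 2  ⊔preds=⊤  new=⊤  stable
  step 10. node 3  ⊔preds=⊤  new=⊤  stable

Least fixpoint reached:
  node 0: ⊤
  node 1: ⊤
  node 2: ⊤
  node 3: ⊤
  node 4: ⊤
  node 5: ⊤
  node 6: +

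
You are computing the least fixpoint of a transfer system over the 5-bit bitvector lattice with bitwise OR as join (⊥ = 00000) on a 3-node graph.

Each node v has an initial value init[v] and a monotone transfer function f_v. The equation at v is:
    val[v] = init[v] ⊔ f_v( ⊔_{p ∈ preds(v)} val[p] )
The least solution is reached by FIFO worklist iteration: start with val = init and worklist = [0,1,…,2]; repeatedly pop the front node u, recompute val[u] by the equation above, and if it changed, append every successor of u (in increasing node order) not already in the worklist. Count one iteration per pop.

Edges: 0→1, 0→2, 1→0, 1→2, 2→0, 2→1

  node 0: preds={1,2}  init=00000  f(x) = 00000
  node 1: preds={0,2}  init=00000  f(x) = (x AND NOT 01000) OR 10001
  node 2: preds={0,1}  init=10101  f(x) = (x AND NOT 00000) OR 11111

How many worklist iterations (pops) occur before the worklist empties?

7

Trace (7 dequeues):
  [1] u=0 | in 10101 | out 00000 | ==
  [2] u=1 | in 10101 | out 10101 | prev 00000 | push {0}
  [3] u=2 | in 10101 | out 11111 | prev 10101 | push {1}
  [4] u=0 | in 11111 | out 00000 | ==
  [5] u=1 | in 11111 | out 10111 | prev 10101 | push {0,2}
  [6] u=0 | in 11111 | out 00000 | ==
  [7] u=2 | in 10111 | out 11111 | ==

Converged values:
  [0] 00000
  [1] 10111
  [2] 11111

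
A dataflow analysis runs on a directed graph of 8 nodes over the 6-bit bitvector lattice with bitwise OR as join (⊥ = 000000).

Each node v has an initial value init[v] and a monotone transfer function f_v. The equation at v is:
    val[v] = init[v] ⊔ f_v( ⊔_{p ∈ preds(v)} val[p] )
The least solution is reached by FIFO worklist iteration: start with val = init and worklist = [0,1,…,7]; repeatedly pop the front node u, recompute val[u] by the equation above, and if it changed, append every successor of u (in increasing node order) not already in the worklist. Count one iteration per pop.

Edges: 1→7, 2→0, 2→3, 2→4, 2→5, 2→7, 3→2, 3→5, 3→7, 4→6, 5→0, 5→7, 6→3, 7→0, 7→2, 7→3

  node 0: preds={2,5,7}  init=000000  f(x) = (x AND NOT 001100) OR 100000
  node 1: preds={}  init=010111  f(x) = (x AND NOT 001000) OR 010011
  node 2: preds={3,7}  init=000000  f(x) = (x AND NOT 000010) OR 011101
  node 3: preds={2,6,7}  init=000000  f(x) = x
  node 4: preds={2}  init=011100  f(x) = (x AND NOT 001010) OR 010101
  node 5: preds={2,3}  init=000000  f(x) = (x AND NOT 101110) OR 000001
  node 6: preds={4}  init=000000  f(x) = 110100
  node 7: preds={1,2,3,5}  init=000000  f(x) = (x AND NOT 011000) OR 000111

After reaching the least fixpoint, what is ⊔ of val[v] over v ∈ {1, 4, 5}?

111111

Trace (19 dequeues):
  [1] u=0 | in 000000 | out 100000 | prev 000000 | push {}
  [2] u=1 | in 000000 | out 010111 | ==
  [3] u=2 | in 000000 | out 011101 | prev 000000 | push {0}
  [4] u=3 | in 011101 | out 011101 | prev 000000 | push {2}
  [5] u=4 | in 011101 | out 011101 | prev 011100 | push {}
  [6] u=5 | in 011101 | out 010001 | prev 000000 | push {}
  [7] u=6 | in 011101 | out 110100 | prev 000000 | push {3}
  [8] u=7 | in 011111 | out 000111 | prev 000000 | push {}
  [9] u=0 | in 011111 | out 110011 | prev 100000 | push {}
  [10] u=2 | in 011111 | out 011101 | ==
  [11] u=3 | in 111111 | out 111111 | prev 011101 | push {2,5,7}
  [12] u=2 | in 111111 | out 111101 | prev 011101 | push {0,3,4}
  [13] u=5 | in 111111 | out 010001 | ==
  [14] u=7 | in 111111 | out 100111 | prev 000111 | push {2}
  [15] u=0 | in 111111 | out 110011 | ==
  [16] u=3 | in 111111 | out 111111 | ==
  [17] u=4 | in 111101 | out 111101 | prev 011101 | push {6}
  [18] u=2 | in 111111 | out 111101 | ==
  [19] u=6 | in 111101 | out 110100 | ==

Converged values:
  [0] 110011
  [1] 010111
  [2] 111101
  [3] 111111
  [4] 111101
  [5] 010001
  [6] 110100
  [7] 100111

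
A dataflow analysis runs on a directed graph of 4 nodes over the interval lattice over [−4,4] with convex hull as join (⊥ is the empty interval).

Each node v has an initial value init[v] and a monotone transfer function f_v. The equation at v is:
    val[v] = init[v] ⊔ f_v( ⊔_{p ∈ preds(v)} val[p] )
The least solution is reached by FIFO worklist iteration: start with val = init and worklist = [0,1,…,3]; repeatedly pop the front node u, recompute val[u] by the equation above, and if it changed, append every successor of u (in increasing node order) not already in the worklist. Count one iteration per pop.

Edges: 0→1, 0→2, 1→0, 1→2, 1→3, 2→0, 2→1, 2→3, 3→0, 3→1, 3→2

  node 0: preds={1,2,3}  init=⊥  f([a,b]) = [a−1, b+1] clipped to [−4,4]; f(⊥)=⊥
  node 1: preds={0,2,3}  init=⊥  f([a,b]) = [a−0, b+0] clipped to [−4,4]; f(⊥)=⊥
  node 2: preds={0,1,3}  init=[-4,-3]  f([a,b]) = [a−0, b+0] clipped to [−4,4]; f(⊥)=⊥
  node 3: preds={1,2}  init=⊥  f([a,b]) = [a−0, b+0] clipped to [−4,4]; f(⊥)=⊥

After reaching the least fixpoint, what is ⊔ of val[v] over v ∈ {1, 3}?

Trace (32 dequeues):
  [1] u=0 | in [-4,-3] | out [-4,-2] | prev ⊥ | push {}
  [2] u=1 | in [-4,-2] | out [-4,-2] | prev ⊥ | push {0}
  [3] u=2 | in [-4,-2] | out [-4,-2] | prev [-4,-3] | push {1}
  [4] u=3 | in [-4,-2] | out [-4,-2] | prev ⊥ | push {2}
  [5] u=0 | in [-4,-2] | out [-4,-1] | prev [-4,-2] | push {}
  [6] u=1 | in [-4,-1] | out [-4,-1] | prev [-4,-2] | push {0,3}
  [7] u=2 | in [-4,-1] | out [-4,-1] | prev [-4,-2] | push {1}
  [8] u=0 | in [-4,-1] | out [-4,0] | prev [-4,-1] | push {2}
  [9] u=3 | in [-4,-1] | out [-4,-1] | prev [-4,-2] | push {0}
  [10] u=1 | in [-4,0] | out [-4,0] | prev [-4,-1] | push {3}
  [11] u=2 | in [-4,0] | out [-4,0] | prev [-4,-1] | push {1}
  [12] u=0 | in [-4,0] | out [-4,1] | prev [-4,0] | push {2}
  [13] u=3 | in [-4,0] | out [-4,0] | prev [-4,-1] | push {0}
  [14] u=1 | in [-4,1] | out [-4,1] | prev [-4,0] | push {3}
  [15] u=2 | in [-4,1] | out [-4,1] | prev [-4,0] | push {1}
  [16] u=0 | in [-4,1] | out [-4,2] | prev [-4,1] | push {2}
  [17] u=3 | in [-4,1] | out [-4,1] | prev [-4,0] | push {0}
  [18] u=1 | in [-4,2] | out [-4,2] | prev [-4,1] | push {3}
  [19] u=2 | in [-4,2] | out [-4,2] | prev [-4,1] | push {1}
  [20] u=0 | in [-4,2] | out [-4,3] | prev [-4,2] | push {2}
  [21] u=3 | in [-4,2] | out [-4,2] | prev [-4,1] | push {0}
  [22] u=1 | in [-4,3] | out [-4,3] | prev [-4,2] | push {3}
  [23] u=2 | in [-4,3] | out [-4,3] | prev [-4,2] | push {1}
  [24] u=0 | in [-4,3] | out [-4,4] | prev [-4,3] | push {2}
  [25] u=3 | in [-4,3] | out [-4,3] | prev [-4,2] | push {0}
  [26] u=1 | in [-4,4] | out [-4,4] | prev [-4,3] | push {3}
  [27] u=2 | in [-4,4] | out [-4,4] | prev [-4,3] | push {1}
  [28] u=0 | in [-4,4] | out [-4,4] | ==
  [29] u=3 | in [-4,4] | out [-4,4] | prev [-4,3] | push {0,2}
  [30] u=1 | in [-4,4] | out [-4,4] | ==
  [31] u=0 | in [-4,4] | out [-4,4] | ==
  [32] u=2 | in [-4,4] | out [-4,4] | ==

Converged values:
  [0] [-4,4]
  [1] [-4,4]
  [2] [-4,4]
  [3] [-4,4]

[-4,4]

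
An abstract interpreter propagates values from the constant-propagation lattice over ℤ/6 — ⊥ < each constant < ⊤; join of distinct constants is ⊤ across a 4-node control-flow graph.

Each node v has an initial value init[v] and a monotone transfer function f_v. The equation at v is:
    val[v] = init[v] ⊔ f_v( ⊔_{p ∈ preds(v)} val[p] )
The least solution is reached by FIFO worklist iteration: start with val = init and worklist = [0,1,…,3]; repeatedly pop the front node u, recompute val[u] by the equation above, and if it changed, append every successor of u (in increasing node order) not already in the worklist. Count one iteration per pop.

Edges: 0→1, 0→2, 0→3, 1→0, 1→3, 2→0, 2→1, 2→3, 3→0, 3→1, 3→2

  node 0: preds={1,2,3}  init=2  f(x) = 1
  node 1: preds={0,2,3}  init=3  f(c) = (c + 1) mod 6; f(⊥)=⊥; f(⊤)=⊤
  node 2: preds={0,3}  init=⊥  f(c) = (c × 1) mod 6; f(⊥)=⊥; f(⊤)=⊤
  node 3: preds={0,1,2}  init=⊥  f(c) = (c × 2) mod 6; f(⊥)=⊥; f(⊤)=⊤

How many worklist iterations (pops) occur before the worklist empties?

Iteration log — 7 steps:
  step 1. node 0  ⊔preds=3  new=⊤  old=2  +wl: 
  step 2. node 1  ⊔preds=⊤  new=⊤  old=3  +wl: 0
  step 3. node 2  ⊔preds=⊤  new=⊤  old=⊥  +wl: 1
  step 4. node 3  ⊔preds=⊤  new=⊤  old=⊥  +wl: 2
  step 5. node 0  ⊔preds=⊤  new=⊤  stable
  step 6. node 1  ⊔preds=⊤  new=⊤  stable
  step 7. node 2  ⊔preds=⊤  new=⊤  stable

Least fixpoint reached:
  node 0: ⊤
  node 1: ⊤
  node 2: ⊤
  node 3: ⊤

7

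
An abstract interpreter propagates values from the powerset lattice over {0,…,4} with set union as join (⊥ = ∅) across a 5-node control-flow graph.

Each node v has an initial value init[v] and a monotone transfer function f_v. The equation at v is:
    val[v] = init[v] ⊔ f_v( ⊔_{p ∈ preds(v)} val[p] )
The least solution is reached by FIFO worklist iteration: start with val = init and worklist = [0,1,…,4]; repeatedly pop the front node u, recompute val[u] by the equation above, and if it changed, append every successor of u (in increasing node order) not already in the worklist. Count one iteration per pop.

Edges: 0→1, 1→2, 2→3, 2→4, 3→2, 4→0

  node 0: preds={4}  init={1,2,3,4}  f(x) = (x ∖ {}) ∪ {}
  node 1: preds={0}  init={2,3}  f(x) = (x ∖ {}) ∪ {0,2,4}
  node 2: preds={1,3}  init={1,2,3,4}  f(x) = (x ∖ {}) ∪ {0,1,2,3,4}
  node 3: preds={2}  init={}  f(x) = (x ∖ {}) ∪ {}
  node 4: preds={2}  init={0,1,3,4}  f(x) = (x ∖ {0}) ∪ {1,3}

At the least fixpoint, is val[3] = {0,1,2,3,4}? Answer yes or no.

Worklist (7 pops):
  #1 pop 0: in={0,1,3,4} → {0,1,2,3,4} (was {1,2,3,4}); enqueue []
  #2 pop 1: in={0,1,2,3,4} → {0,1,2,3,4} (was {2,3}); enqueue []
  #3 pop 2: in={0,1,2,3,4} → {0,1,2,3,4} (was {1,2,3,4}); enqueue []
  #4 pop 3: in={0,1,2,3,4} → {0,1,2,3,4} (was {}); enqueue [2]
  #5 pop 4: in={0,1,2,3,4} → {0,1,2,3,4} (was {0,1,3,4}); enqueue [0]
  #6 pop 2: in={0,1,2,3,4} → {0,1,2,3,4} (no change)
  #7 pop 0: in={0,1,2,3,4} → {0,1,2,3,4} (no change)

Fixpoint:
  val[0] = {0,1,2,3,4}
  val[1] = {0,1,2,3,4}
  val[2] = {0,1,2,3,4}
  val[3] = {0,1,2,3,4}
  val[4] = {0,1,2,3,4}

yes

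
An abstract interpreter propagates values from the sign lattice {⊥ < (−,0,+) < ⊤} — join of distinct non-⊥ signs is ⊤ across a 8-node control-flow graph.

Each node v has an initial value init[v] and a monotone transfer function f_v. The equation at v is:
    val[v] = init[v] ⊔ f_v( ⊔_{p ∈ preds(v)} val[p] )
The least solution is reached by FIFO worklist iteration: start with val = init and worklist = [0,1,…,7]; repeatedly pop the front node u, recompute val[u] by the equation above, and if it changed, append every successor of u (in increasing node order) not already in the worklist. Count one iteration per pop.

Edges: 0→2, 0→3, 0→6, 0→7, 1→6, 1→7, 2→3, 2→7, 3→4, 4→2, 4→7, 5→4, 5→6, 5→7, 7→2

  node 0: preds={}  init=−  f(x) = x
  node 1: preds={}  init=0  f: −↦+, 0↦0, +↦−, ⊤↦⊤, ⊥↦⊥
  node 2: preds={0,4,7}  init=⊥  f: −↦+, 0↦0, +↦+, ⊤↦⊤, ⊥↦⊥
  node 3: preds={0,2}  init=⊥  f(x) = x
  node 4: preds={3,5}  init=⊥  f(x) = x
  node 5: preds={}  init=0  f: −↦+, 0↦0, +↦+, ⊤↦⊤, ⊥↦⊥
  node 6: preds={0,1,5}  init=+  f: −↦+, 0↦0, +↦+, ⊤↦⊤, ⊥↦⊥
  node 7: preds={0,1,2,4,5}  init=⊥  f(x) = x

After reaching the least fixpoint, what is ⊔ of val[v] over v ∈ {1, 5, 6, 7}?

Iteration log — 11 steps:
  step 1. node 0  ⊔preds=⊥  new=−  stable
  step 2. node 1  ⊔preds=⊥  new=0  stable
  step 3. node 2  ⊔preds=−  new=+  old=⊥  +wl: 
  step 4. node 3  ⊔preds=⊤  new=⊤  old=⊥  +wl: 
  step 5. node 4  ⊔preds=⊤  new=⊤  old=⊥  +wl: 2
  step 6. node 5  ⊔preds=⊥  new=0  stable
  step 7. node 6  ⊔preds=⊤  new=⊤  old=+  +wl: 
  step 8. node 7  ⊔preds=⊤  new=⊤  old=⊥  +wl: 
  step 9. node 2  ⊔preds=⊤  new=⊤  old=+  +wl: 3,7
  step 10. node 3  ⊔preds=⊤  new=⊤  stable
  step 11. node 7  ⊔preds=⊤  new=⊤  stable

Least fixpoint reached:
  node 0: −
  node 1: 0
  node 2: ⊤
  node 3: ⊤
  node 4: ⊤
  node 5: 0
  node 6: ⊤
  node 7: ⊤

⊤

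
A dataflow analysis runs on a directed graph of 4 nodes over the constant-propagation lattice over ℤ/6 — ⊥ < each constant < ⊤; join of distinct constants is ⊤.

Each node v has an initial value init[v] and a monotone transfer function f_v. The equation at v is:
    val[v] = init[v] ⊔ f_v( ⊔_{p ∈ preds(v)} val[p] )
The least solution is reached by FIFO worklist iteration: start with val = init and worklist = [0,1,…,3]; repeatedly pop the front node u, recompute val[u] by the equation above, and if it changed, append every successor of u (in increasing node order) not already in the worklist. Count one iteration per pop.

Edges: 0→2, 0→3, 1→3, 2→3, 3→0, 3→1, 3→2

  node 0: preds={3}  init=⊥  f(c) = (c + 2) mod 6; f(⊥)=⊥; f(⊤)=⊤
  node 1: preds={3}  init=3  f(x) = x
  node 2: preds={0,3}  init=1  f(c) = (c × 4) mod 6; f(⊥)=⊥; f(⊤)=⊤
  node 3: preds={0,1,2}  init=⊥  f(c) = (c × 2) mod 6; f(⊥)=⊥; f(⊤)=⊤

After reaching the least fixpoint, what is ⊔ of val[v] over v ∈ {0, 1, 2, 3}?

Trace (8 dequeues):
  [1] u=0 | in ⊥ | out ⊥ | ==
  [2] u=1 | in ⊥ | out 3 | ==
  [3] u=2 | in ⊥ | out 1 | ==
  [4] u=3 | in ⊤ | out ⊤ | prev ⊥ | push {0,1,2}
  [5] u=0 | in ⊤ | out ⊤ | prev ⊥ | push {3}
  [6] u=1 | in ⊤ | out ⊤ | prev 3 | push {}
  [7] u=2 | in ⊤ | out ⊤ | prev 1 | push {}
  [8] u=3 | in ⊤ | out ⊤ | ==

Converged values:
  [0] ⊤
  [1] ⊤
  [2] ⊤
  [3] ⊤

⊤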